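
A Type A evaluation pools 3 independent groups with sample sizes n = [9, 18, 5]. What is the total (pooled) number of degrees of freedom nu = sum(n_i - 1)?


nu = sum_i (n_i - 1)
nu = ((9 - 1) + (18 - 1) + (5 - 1))
nu = 8 + 17 + 4
nu = 29

29


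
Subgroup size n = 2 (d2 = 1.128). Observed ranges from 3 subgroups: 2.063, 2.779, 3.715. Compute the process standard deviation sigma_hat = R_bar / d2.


R_bar = (2.063 + 2.779 + 3.715) / 3
R_bar = 8.557 / 3 = 2.8523333
sigma_hat = R_bar / d2 = 2.8523333 / 1.128 = 2.5287

2.5287


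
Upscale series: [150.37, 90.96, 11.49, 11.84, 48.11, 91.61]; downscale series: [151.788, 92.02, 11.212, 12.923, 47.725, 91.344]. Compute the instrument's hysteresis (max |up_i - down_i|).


|150.37 - 151.788| = 1.4180
|90.96 - 92.02| = 1.0600
|11.49 - 11.212| = 0.2780
|11.84 - 12.923| = 1.0830
|48.11 - 47.725| = 0.3850
|91.61 - 91.344| = 0.2660
hysteresis = max(diffs) = 1.4180

1.4180


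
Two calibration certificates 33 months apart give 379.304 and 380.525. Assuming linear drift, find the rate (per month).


rate = (v2 - v1) / months
= (380.525 - 379.304) / 33
= 1.2210 / 33
= 0.0370

0.0370


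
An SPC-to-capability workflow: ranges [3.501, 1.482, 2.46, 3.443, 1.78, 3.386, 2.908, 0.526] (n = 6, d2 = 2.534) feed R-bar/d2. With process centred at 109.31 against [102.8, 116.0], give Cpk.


R_bar = (3.501 + 1.482 + 2.46 + 3.443 + 1.78 + 3.386 + 2.908 + 0.526) / 8 = 2.43575
sigma = R_bar / d2 = 2.43575 / 2.534 = 0.96122731
Cp = (USL - LSL)/(6*sigma) = (116.0 - 102.8)/(6*0.96122731) = 2.2887
Cpu = (116.0 - 109.31)/(3*0.96122731) = 2.3200
Cpl = (109.31 - 102.8)/(3*0.96122731) = 2.2575
Cpk = min(Cpu, Cpl) = 2.2575

2.2575


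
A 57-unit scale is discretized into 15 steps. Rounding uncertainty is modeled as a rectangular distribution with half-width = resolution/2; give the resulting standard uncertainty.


resolution = range / divisions
resolution = 57 / 15 = 3.8
u_res = resolution / (2*sqrt(3))
u_res = 3.8 / 3.4641016
u_res = 1.0970

1.0970


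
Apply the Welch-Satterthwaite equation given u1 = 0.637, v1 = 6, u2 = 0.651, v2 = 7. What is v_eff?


uc = sqrt(u1^2 + u2^2) = sqrt(0.637^2 + 0.651^2) = 0.91080733
v_eff = uc^4 / (u1^4/v1 + u2^4/v2)
= 0.91080733^4 / (0.637^4/6 + 0.651^4/7)
= 0.68818637 / 0.053099598
v_eff = 12.9603

12.9603


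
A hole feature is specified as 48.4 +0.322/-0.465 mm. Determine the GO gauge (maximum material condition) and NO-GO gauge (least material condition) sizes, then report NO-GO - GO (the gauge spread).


GO = nominal - lower_tol (smallest hole = maximum material condition)
GO = 48.4 - 0.465 = 47.935
NO-GO = nominal + upper_tol (largest hole = least material condition)
NO-GO = 48.4 + 0.322 = 48.722
spread = NO-GO - GO = 48.722 - 47.935 = 0.7870

0.7870


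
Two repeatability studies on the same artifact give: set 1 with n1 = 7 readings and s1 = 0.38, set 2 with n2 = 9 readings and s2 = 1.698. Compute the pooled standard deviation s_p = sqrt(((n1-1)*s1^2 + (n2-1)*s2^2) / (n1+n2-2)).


s_p = sqrt(((n1-1)*s1^2 + (n2-1)*s2^2) / (n1+n2-2))
numerator = (7-1)*0.38^2 + (9-1)*1.698^2 = 0.8664 + 23.065632 = 23.932032
denominator = 7 + 9 - 2 = 14
s_p^2 = 23.932032 / 14 = 1.7094309
s_p = sqrt(1.7094309) = 1.3075

1.3075


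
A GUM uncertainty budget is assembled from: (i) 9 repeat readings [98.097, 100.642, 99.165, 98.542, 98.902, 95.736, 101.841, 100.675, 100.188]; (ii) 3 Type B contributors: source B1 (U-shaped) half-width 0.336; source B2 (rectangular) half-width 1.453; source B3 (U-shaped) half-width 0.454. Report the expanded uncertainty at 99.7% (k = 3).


mean = (98.097 + 100.642 + 99.165 + 98.542 + 98.902 + 95.736 + 101.841 + 100.675 + 100.188) / 9 = 99.30977778
s = sqrt(sum((x - mean)^2)/(n-1)) = 1.7970967
u_A = s / sqrt(n) = 1.7970967 / sqrt(9) = 0.59903223
u_B1 = 0.336 / sqrt(2) = 0.23758788
u_B2 = 1.453 / sqrt(3) = 0.83888994
u_B3 = 0.454 / sqrt(2) = 0.32102648
uc = sqrt(0.59903223^2 + 0.23758788^2 + 0.83888994^2 + 0.32102648^2) = 1.1054782
U = k * uc = 3 * 1.1054782
U = 3.3164

3.3164


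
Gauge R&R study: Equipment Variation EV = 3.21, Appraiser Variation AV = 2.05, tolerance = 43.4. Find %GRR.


GRR = sqrt(EV^2 + AV^2) = sqrt(3.21^2 + 2.05^2) = 3.8087531
%GRR = GRR / tol * 100 = 3.8087531 / 43.4 * 100
%GRR = 8.7759

8.7759


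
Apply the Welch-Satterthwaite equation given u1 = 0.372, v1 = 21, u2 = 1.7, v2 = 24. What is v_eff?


uc = sqrt(u1^2 + u2^2) = sqrt(0.372^2 + 1.7^2) = 1.7402253
v_eff = uc^4 / (u1^4/v1 + u2^4/v2)
= 1.7402253^4 / (0.372^4/21 + 1.7^4/24)
= 9.1711102 / 0.34891608
v_eff = 26.2846

26.2846


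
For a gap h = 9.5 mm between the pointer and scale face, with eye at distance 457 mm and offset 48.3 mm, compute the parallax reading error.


error = h * offset / d
= 9.5 * 48.3 / 457
= 1.0040

1.0040


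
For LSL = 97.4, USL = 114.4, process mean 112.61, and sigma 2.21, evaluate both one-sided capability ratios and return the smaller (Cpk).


Cpu = (USL - mean) / (3*sigma) = (114.4 - 112.61) / (3*2.21) = 0.2700
Cpl = (mean - LSL) / (3*sigma) = (112.61 - 97.4) / (3*2.21) = 2.2941
Cpk = min(Cpu, Cpl) = 0.2700

0.2700


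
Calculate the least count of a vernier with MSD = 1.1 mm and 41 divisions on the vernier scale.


LC = MSD / n_div
= 1.1 / 41
= 0.0268

0.0268


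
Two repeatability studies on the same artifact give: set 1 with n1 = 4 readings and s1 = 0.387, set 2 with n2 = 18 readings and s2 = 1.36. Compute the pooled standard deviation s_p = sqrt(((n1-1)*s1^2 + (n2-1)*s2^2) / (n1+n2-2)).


s_p = sqrt(((n1-1)*s1^2 + (n2-1)*s2^2) / (n1+n2-2))
numerator = (4-1)*0.387^2 + (18-1)*1.36^2 = 0.449307 + 31.4432 = 31.892507
denominator = 4 + 18 - 2 = 20
s_p^2 = 31.892507 / 20 = 1.5946253
s_p = sqrt(1.5946253) = 1.2628

1.2628


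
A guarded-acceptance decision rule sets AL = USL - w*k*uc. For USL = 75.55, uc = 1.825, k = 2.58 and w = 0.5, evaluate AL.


U = k * uc = 2.58 * 1.825 = 4.7085
guard band g = w * U = 0.5 * 4.7085 = 2.35425
AL = USL - g = 75.55 - 2.35425
AL = 73.1958

73.1958


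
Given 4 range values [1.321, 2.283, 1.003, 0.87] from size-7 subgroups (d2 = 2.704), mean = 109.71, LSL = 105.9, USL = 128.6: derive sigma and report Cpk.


R_bar = (1.321 + 2.283 + 1.003 + 0.87) / 4 = 1.36925
sigma = R_bar / d2 = 1.36925 / 2.704 = 0.50637944
Cp = (USL - LSL)/(6*sigma) = (128.6 - 105.9)/(6*0.50637944) = 7.4713
Cpu = (128.6 - 109.71)/(3*0.50637944) = 12.4347
Cpl = (109.71 - 105.9)/(3*0.50637944) = 2.5080
Cpk = min(Cpu, Cpl) = 2.5080

2.5080


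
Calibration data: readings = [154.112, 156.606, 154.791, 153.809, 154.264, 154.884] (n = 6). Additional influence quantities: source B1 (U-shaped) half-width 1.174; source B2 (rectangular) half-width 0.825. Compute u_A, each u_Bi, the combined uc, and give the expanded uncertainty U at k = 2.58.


mean = (154.112 + 156.606 + 154.791 + 153.809 + 154.264 + 154.884) / 6 = 154.7443333
s = sqrt(sum((x - mean)^2)/(n-1)) = 0.99928988
u_A = s / sqrt(n) = 0.99928988 / sqrt(6) = 0.40795839
u_B1 = 1.174 / sqrt(2) = 0.83014336
u_B2 = 0.825 / sqrt(3) = 0.47631397
uc = sqrt(0.40795839^2 + 0.83014336^2 + 0.47631397^2) = 1.0404052
U = k * uc = 2.58 * 1.0404052
U = 2.6842

2.6842


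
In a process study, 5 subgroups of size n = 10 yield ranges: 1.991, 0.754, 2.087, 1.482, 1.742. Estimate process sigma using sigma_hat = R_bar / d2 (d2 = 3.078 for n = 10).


R_bar = (1.991 + 0.754 + 2.087 + 1.482 + 1.742) / 5
R_bar = 8.056 / 5 = 1.6112
sigma_hat = R_bar / d2 = 1.6112 / 3.078 = 0.5235

0.5235


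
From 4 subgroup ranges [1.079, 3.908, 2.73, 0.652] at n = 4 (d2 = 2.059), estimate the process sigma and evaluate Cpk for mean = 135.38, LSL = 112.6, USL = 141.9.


R_bar = (1.079 + 3.908 + 2.73 + 0.652) / 4 = 2.09225
sigma = R_bar / d2 = 2.09225 / 2.059 = 1.0161486
Cp = (USL - LSL)/(6*sigma) = (141.9 - 112.6)/(6*1.0161486) = 4.8057
Cpu = (141.9 - 135.38)/(3*1.0161486) = 2.1388
Cpl = (135.38 - 112.6)/(3*1.0161486) = 7.4727
Cpk = min(Cpu, Cpl) = 2.1388

2.1388


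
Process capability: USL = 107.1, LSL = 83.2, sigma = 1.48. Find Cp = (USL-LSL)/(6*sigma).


Cp = (USL - LSL) / (6 * sigma)
= (107.1 - 83.2) / (6 * 1.48)
= 23.9000 / 8.8800
= 2.6914

2.6914


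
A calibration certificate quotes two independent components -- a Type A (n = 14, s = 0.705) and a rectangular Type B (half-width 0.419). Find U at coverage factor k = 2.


u_A = s / sqrt(n) = 0.705 / sqrt(14) = 0.18841918
u_B = half_width / sqrt(3) = 0.419 / sqrt(3) = 0.24190976
uc = sqrt(u_A^2 + u_B^2) = sqrt(0.18841918^2 + 0.24190976^2) = 0.30663026
U = k * uc = 2 * 0.30663026
U = 0.6133

0.6133


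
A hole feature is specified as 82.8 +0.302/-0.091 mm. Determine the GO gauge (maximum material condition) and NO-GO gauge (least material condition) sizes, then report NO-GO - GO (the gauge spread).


GO = nominal - lower_tol (smallest hole = maximum material condition)
GO = 82.8 - 0.091 = 82.709
NO-GO = nominal + upper_tol (largest hole = least material condition)
NO-GO = 82.8 + 0.302 = 83.102
spread = NO-GO - GO = 83.102 - 82.709 = 0.3930

0.3930


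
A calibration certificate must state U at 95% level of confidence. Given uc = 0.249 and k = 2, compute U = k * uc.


U = k * uc
U = 2 * 0.249
U = 0.4980

0.4980


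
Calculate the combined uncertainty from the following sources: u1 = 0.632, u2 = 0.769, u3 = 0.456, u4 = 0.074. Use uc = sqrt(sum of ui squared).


uc = sqrt(0.632^2 + 0.769^2 + 0.456^2 + 0.074^2)
uc = sqrt(1.204197)
uc = 1.0974

1.0974


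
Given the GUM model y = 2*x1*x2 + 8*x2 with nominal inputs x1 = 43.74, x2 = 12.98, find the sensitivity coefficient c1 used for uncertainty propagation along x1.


y = 2*x1*x2 + 8*x2
dy/dx1 = 2*x2
Evaluate at x2 = 12.98: c1 = 2 * 12.98
c1 = 25.9600

25.9600


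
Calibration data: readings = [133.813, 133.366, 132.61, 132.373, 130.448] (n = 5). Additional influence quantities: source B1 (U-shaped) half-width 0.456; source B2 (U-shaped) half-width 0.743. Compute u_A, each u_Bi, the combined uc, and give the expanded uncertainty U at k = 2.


mean = (133.813 + 133.366 + 132.61 + 132.373 + 130.448) / 5 = 132.522
s = sqrt(sum((x - mean)^2)/(n-1)) = 1.2952257
u_A = s / sqrt(n) = 1.2952257 / sqrt(5) = 0.57924254
u_B1 = 0.456 / sqrt(2) = 0.32244069
u_B2 = 0.743 / sqrt(2) = 0.52538034
uc = sqrt(0.57924254^2 + 0.32244069^2 + 0.52538034^2) = 0.84588085
U = k * uc = 2 * 0.84588085
U = 1.6918

1.6918


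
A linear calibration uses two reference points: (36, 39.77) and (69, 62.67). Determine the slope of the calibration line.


slope = (y2 - y1) / (x2 - x1)
= (62.67 - 39.77) / (69 - 36)
= 22.9000 / 33
= 0.6939

0.6939


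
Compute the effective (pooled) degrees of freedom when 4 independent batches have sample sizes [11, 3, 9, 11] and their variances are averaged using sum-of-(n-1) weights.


nu = sum_i (n_i - 1)
nu = ((11 - 1) + (3 - 1) + (9 - 1) + (11 - 1))
nu = 10 + 2 + 8 + 10
nu = 30

30


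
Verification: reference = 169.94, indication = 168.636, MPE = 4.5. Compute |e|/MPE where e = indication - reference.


e = indication - reference = 168.636 - 169.94 = -1.3040
|e| = 1.3040
ratio = |e| / MPE = 1.3040 / 4.5
ratio = 0.2898

0.2898


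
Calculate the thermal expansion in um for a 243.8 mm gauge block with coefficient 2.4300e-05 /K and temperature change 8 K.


dL = L * alpha * dT
= 243.8 * 2.4300e-05 * 8
= 0.0473947 mm
dL_um = 0.0473947 * 1000 = 47.3947 um

47.3947


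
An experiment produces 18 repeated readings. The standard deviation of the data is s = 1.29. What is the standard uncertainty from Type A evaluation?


u_A = s / sqrt(n)
u_A = 1.29 / sqrt(18)
u_A = 1.29 / 4.2426407
u_A = 0.3041

0.3041


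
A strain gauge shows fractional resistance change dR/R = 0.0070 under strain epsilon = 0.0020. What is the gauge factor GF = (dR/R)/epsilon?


GF = (dR/R) / epsilon
= 0.0070 / 0.0020
= 3.5000

3.5000


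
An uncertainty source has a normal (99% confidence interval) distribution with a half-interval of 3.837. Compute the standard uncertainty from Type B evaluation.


u_B = half_width / 2.576
u_B = 3.837 / 2.576
u_B = 1.4895

1.4895


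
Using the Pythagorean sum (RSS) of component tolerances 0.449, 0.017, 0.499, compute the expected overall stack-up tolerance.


RSS = sqrt(0.449^2 + 0.017^2 + 0.499^2)
= sqrt(0.450891)
= 0.6715

0.6715


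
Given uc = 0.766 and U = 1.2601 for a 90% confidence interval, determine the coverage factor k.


k = U / uc
k = 1.2601 / 0.766
k = 1.645

1.645


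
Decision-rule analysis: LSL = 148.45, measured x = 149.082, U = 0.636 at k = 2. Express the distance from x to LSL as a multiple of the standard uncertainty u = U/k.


u = U / k = 0.636 / 2 = 0.318
margin = |LSL - x| = |148.45 - 149.082| = 0.632
z = margin / u = 0.632 / 0.318
z = 1.9874

1.9874


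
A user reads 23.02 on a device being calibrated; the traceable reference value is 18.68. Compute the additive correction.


Correction = standard - reading
= 18.68 - 23.02
= -4.3400

-4.3400


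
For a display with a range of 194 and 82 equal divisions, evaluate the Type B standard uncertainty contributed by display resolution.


resolution = range / divisions
resolution = 194 / 82 = 2.3658537
u_res = resolution / (2*sqrt(3))
u_res = 2.3658537 / 3.4641016
u_res = 0.6830

0.6830


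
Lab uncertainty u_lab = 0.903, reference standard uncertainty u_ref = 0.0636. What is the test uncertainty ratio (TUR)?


TUR = u_lab / u_ref
= 0.903 / 0.0636
= 14.1981

14.1981


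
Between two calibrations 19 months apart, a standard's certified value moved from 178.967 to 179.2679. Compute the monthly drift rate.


rate = (v2 - v1) / months
= (179.2679 - 178.967) / 19
= 0.3009 / 19
= 0.0158

0.0158


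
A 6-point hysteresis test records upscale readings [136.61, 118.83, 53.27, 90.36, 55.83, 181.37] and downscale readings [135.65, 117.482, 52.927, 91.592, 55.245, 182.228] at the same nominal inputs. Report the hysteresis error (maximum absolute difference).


|136.61 - 135.65| = 0.9600
|118.83 - 117.482| = 1.3480
|53.27 - 52.927| = 0.3430
|90.36 - 91.592| = 1.2320
|55.83 - 55.245| = 0.5850
|181.37 - 182.228| = 0.8580
hysteresis = max(diffs) = 1.3480

1.3480


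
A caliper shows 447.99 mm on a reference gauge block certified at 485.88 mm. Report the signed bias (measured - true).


Systematic error = measured - true
= 447.99 - 485.88
= -37.8900

-37.8900


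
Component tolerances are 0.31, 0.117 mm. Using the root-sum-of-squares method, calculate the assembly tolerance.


RSS = sqrt(0.31^2 + 0.117^2)
= sqrt(0.109789)
= 0.3313

0.3313


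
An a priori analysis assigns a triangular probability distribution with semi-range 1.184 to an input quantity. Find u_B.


u_B = half_width / sqrt(6)
u_B = 1.184 / 2.4494897
u_B = 0.4834

0.4834


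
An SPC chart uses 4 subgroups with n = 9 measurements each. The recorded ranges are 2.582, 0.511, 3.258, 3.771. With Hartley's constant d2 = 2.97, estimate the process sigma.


R_bar = (2.582 + 0.511 + 3.258 + 3.771) / 4
R_bar = 10.122 / 4 = 2.5305
sigma_hat = R_bar / d2 = 2.5305 / 2.97 = 0.8520

0.8520


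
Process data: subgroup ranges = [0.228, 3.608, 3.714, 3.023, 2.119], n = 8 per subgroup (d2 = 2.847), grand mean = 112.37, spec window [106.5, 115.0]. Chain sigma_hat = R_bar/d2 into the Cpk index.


R_bar = (0.228 + 3.608 + 3.714 + 3.023 + 2.119) / 5 = 2.5384
sigma = R_bar / d2 = 2.5384 / 2.847 = 0.8916052
Cp = (USL - LSL)/(6*sigma) = (115.0 - 106.5)/(6*0.8916052) = 1.5889
Cpu = (115.0 - 112.37)/(3*0.8916052) = 0.9832
Cpl = (112.37 - 106.5)/(3*0.8916052) = 2.1945
Cpk = min(Cpu, Cpl) = 0.9832

0.9832


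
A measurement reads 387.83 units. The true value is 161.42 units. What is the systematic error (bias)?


Systematic error = measured - true
= 387.83 - 161.42
= 226.4100

226.4100


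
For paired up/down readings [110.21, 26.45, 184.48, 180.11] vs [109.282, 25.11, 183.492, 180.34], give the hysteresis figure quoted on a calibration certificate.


|110.21 - 109.282| = 0.9280
|26.45 - 25.11| = 1.3400
|184.48 - 183.492| = 0.9880
|180.11 - 180.34| = 0.2300
hysteresis = max(diffs) = 1.3400

1.3400


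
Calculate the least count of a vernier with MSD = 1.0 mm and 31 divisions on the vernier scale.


LC = MSD / n_div
= 1.0 / 31
= 0.0323

0.0323


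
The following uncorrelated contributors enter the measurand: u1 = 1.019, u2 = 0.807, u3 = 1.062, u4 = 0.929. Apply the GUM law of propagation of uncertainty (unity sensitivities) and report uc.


uc = sqrt(1.019^2 + 0.807^2 + 1.062^2 + 0.929^2)
uc = sqrt(3.680495)
uc = 1.9185

1.9185


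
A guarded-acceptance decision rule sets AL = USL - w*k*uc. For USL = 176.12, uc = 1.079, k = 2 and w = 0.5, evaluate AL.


U = k * uc = 2 * 1.079 = 2.158
guard band g = w * U = 0.5 * 2.158 = 1.079
AL = USL - g = 176.12 - 1.079
AL = 175.0410

175.0410


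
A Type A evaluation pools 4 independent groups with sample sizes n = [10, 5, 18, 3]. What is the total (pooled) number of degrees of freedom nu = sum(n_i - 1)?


nu = sum_i (n_i - 1)
nu = ((10 - 1) + (5 - 1) + (18 - 1) + (3 - 1))
nu = 9 + 4 + 17 + 2
nu = 32

32


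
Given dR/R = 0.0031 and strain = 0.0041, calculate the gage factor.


GF = (dR/R) / epsilon
= 0.0031 / 0.0041
= 0.7561

0.7561


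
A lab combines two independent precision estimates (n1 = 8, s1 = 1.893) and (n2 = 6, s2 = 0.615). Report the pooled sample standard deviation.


s_p = sqrt(((n1-1)*s1^2 + (n2-1)*s2^2) / (n1+n2-2))
numerator = (8-1)*1.893^2 + (6-1)*0.615^2 = 25.084143 + 1.891125 = 26.975268
denominator = 8 + 6 - 2 = 12
s_p^2 = 26.975268 / 12 = 2.247939
s_p = sqrt(2.247939) = 1.4993

1.4993


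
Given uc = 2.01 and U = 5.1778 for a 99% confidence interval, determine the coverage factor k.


k = U / uc
k = 5.1778 / 2.01
k = 2.576

2.576


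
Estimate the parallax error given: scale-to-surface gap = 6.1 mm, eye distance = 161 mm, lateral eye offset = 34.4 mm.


error = h * offset / d
= 6.1 * 34.4 / 161
= 1.3034

1.3034


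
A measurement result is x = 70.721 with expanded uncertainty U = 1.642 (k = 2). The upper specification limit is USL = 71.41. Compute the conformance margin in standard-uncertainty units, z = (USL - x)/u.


u = U / k = 1.642 / 2 = 0.821
margin = |USL - x| = |71.41 - 70.721| = 0.689
z = margin / u = 0.689 / 0.821
z = 0.8392

0.8392


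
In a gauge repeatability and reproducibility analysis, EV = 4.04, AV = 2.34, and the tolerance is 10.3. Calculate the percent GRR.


GRR = sqrt(EV^2 + AV^2) = sqrt(4.04^2 + 2.34^2) = 4.6687472
%GRR = GRR / tol * 100 = 4.6687472 / 10.3 * 100
%GRR = 45.3276

45.3276


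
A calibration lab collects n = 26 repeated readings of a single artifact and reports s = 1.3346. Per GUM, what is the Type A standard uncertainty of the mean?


u_A = s / sqrt(n)
u_A = 1.3346 / sqrt(26)
u_A = 1.3346 / 5.0990195
u_A = 0.2617

0.2617


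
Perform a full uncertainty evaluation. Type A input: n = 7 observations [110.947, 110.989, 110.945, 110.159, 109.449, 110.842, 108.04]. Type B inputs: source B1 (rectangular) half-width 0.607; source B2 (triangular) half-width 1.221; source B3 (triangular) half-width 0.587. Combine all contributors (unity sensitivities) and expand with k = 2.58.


mean = (110.947 + 110.989 + 110.945 + 110.159 + 109.449 + 110.842 + 108.04) / 7 = 110.1958571
s = sqrt(sum((x - mean)^2)/(n-1)) = 1.1089696
u_A = s / sqrt(n) = 1.1089696 / sqrt(7) = 0.41915111
u_B1 = 0.607 / sqrt(3) = 0.35045161
u_B2 = 1.221 / sqrt(6) = 0.49847116
u_B3 = 0.587 / sqrt(6) = 0.23964175
uc = sqrt(0.41915111^2 + 0.35045161^2 + 0.49847116^2 + 0.23964175^2) = 0.7774353
U = k * uc = 2.58 * 0.7774353
U = 2.0058

2.0058


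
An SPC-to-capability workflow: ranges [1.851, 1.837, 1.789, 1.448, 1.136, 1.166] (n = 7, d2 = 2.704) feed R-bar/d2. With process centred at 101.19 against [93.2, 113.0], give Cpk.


R_bar = (1.851 + 1.837 + 1.789 + 1.448 + 1.136 + 1.166) / 6 = 1.5378333
sigma = R_bar / d2 = 1.5378333 / 2.704 = 0.56872533
Cp = (USL - LSL)/(6*sigma) = (113.0 - 93.2)/(6*0.56872533) = 5.8024
Cpu = (113.0 - 101.19)/(3*0.56872533) = 6.9219
Cpl = (101.19 - 93.2)/(3*0.56872533) = 4.6830
Cpk = min(Cpu, Cpl) = 4.6830

4.6830


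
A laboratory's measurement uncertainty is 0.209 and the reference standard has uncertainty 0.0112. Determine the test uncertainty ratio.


TUR = u_lab / u_ref
= 0.209 / 0.0112
= 18.6607

18.6607


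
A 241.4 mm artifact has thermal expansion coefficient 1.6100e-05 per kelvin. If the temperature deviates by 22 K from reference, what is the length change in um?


dL = L * alpha * dT
= 241.4 * 1.6100e-05 * 22
= 0.0855039 mm
dL_um = 0.0855039 * 1000 = 85.5039 um

85.5039


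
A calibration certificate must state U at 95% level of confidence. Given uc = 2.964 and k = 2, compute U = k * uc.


U = k * uc
U = 2 * 2.964
U = 5.9280

5.9280


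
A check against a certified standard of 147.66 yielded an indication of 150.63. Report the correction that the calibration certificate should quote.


Correction = standard - reading
= 147.66 - 150.63
= -2.9700

-2.9700


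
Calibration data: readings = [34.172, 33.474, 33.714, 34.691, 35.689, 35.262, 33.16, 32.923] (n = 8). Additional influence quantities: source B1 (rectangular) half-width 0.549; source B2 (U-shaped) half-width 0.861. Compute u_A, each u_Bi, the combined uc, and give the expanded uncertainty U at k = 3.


mean = (34.172 + 33.474 + 33.714 + 34.691 + 35.689 + 35.262 + 33.16 + 32.923) / 8 = 34.135625
s = sqrt(sum((x - mean)^2)/(n-1)) = 1.0020891
u_A = s / sqrt(n) = 1.0020891 / sqrt(8) = 0.354292
u_B1 = 0.549 / sqrt(3) = 0.3169653
u_B2 = 0.861 / sqrt(2) = 0.60881894
uc = sqrt(0.354292^2 + 0.3169653^2 + 0.60881894^2) = 0.77243144
U = k * uc = 3 * 0.77243144
U = 2.3173

2.3173


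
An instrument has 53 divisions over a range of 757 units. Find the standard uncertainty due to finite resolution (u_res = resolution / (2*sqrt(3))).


resolution = range / divisions
resolution = 757 / 53 = 14.283019
u_res = resolution / (2*sqrt(3))
u_res = 14.283019 / 3.4641016
u_res = 4.1232

4.1232


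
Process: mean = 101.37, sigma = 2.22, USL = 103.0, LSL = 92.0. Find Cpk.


Cpu = (USL - mean) / (3*sigma) = (103.0 - 101.37) / (3*2.22) = 0.2447
Cpl = (mean - LSL) / (3*sigma) = (101.37 - 92.0) / (3*2.22) = 1.4069
Cpk = min(Cpu, Cpl) = 0.2447

0.2447


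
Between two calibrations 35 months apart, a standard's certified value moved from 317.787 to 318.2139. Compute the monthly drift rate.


rate = (v2 - v1) / months
= (318.2139 - 317.787) / 35
= 0.4269 / 35
= 0.0122

0.0122


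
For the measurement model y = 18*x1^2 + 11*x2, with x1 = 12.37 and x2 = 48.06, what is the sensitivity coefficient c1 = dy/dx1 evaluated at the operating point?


y = 18*x1^2 + 11*x2
dy/dx1 = 2*18*x1
Evaluate at x1 = 12.37: c1 = 36 * 12.37
c1 = 445.3200

445.3200


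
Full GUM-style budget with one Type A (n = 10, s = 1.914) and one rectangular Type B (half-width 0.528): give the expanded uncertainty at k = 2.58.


u_A = s / sqrt(n) = 1.914 / sqrt(10) = 0.60525994
u_B = half_width / sqrt(3) = 0.528 / sqrt(3) = 0.30484094
uc = sqrt(u_A^2 + u_B^2) = sqrt(0.60525994^2 + 0.30484094^2) = 0.67769285
U = k * uc = 2.58 * 0.67769285
U = 1.7484

1.7484


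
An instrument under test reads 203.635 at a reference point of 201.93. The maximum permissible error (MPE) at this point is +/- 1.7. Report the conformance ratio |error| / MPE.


e = indication - reference = 203.635 - 201.93 = 1.7050
|e| = 1.7050
ratio = |e| / MPE = 1.7050 / 1.7
ratio = 1.0029

1.0029


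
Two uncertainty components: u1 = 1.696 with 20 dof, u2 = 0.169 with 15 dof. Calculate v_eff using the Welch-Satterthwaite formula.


uc = sqrt(u1^2 + u2^2) = sqrt(1.696^2 + 0.169^2) = 1.7043993
v_eff = uc^4 / (u1^4/v1 + u2^4/v2)
= 1.7043993^4 / (1.696^4/20 + 0.169^4/15)
= 8.4388912 / 0.41374283
v_eff = 20.3965

20.3965


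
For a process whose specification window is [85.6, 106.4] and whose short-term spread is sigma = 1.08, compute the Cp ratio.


Cp = (USL - LSL) / (6 * sigma)
= (106.4 - 85.6) / (6 * 1.08)
= 20.8000 / 6.4800
= 3.2099

3.2099


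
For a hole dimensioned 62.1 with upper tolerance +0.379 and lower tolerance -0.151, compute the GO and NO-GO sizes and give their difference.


GO = nominal - lower_tol (smallest hole = maximum material condition)
GO = 62.1 - 0.151 = 61.949
NO-GO = nominal + upper_tol (largest hole = least material condition)
NO-GO = 62.1 + 0.379 = 62.479
spread = NO-GO - GO = 62.479 - 61.949 = 0.5300

0.5300


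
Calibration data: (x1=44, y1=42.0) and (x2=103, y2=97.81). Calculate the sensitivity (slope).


slope = (y2 - y1) / (x2 - x1)
= (97.81 - 42.0) / (103 - 44)
= 55.8100 / 59
= 0.9459

0.9459


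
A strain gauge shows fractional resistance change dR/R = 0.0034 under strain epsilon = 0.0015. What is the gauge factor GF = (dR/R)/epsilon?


GF = (dR/R) / epsilon
= 0.0034 / 0.0015
= 2.2667

2.2667


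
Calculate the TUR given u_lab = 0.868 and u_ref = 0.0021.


TUR = u_lab / u_ref
= 0.868 / 0.0021
= 413.3333

413.3333


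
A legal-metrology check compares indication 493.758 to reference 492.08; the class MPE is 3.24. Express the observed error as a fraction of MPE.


e = indication - reference = 493.758 - 492.08 = 1.6780
|e| = 1.6780
ratio = |e| / MPE = 1.6780 / 3.24
ratio = 0.5179

0.5179


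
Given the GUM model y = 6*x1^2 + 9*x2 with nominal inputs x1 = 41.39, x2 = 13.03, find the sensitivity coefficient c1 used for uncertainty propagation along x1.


y = 6*x1^2 + 9*x2
dy/dx1 = 2*6*x1
Evaluate at x1 = 41.39: c1 = 12 * 41.39
c1 = 496.6800

496.6800


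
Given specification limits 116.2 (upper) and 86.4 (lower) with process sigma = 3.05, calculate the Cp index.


Cp = (USL - LSL) / (6 * sigma)
= (116.2 - 86.4) / (6 * 3.05)
= 29.8000 / 18.3000
= 1.6284

1.6284


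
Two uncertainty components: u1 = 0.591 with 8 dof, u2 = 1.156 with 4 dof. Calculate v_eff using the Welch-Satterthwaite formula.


uc = sqrt(u1^2 + u2^2) = sqrt(0.591^2 + 1.156^2) = 1.2983131
v_eff = uc^4 / (u1^4/v1 + u2^4/v2)
= 1.2983131^4 / (0.591^4/8 + 1.156^4/4)
= 2.8413044 / 0.46169813
v_eff = 6.1540

6.1540


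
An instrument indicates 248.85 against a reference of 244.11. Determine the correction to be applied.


Correction = standard - reading
= 244.11 - 248.85
= -4.7400

-4.7400


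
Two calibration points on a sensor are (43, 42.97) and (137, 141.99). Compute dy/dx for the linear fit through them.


slope = (y2 - y1) / (x2 - x1)
= (141.99 - 42.97) / (137 - 43)
= 99.0200 / 94
= 1.0534

1.0534


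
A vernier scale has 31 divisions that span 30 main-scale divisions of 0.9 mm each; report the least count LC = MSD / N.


LC = MSD / n_div
= 0.9 / 31
= 0.0290

0.0290


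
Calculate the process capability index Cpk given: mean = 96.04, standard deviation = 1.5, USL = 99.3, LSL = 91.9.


Cpu = (USL - mean) / (3*sigma) = (99.3 - 96.04) / (3*1.5) = 0.7244
Cpl = (mean - LSL) / (3*sigma) = (96.04 - 91.9) / (3*1.5) = 0.9200
Cpk = min(Cpu, Cpl) = 0.7244

0.7244


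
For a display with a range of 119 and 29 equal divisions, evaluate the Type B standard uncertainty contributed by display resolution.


resolution = range / divisions
resolution = 119 / 29 = 4.1034483
u_res = resolution / (2*sqrt(3))
u_res = 4.1034483 / 3.4641016
u_res = 1.1846

1.1846


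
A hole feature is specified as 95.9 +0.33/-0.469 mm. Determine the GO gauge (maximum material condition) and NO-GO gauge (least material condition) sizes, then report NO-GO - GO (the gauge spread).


GO = nominal - lower_tol (smallest hole = maximum material condition)
GO = 95.9 - 0.469 = 95.431
NO-GO = nominal + upper_tol (largest hole = least material condition)
NO-GO = 95.9 + 0.33 = 96.23
spread = NO-GO - GO = 96.23 - 95.431 = 0.7990

0.7990


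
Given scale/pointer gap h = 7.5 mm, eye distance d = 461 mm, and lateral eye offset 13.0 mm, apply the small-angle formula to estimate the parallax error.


error = h * offset / d
= 7.5 * 13.0 / 461
= 0.2115

0.2115


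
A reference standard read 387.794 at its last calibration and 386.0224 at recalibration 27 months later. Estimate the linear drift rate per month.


rate = (v2 - v1) / months
= (386.0224 - 387.794) / 27
= -1.7716 / 27
= -0.0656

-0.0656


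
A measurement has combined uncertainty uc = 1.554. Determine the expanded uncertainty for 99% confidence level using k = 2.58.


U = k * uc
U = 2.58 * 1.554
U = 4.0093

4.0093


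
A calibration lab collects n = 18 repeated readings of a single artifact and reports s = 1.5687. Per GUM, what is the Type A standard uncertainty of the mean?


u_A = s / sqrt(n)
u_A = 1.5687 / sqrt(18)
u_A = 1.5687 / 4.2426407
u_A = 0.3697

0.3697


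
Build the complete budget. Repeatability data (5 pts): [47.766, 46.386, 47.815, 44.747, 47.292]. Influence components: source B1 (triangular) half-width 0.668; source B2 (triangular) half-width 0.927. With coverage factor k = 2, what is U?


mean = (47.766 + 46.386 + 47.815 + 44.747 + 47.292) / 5 = 46.8012
s = sqrt(sum((x - mean)^2)/(n-1)) = 1.2837097
u_A = s / sqrt(n) = 1.2837097 / sqrt(5) = 0.57409243
u_B1 = 0.668 / sqrt(6) = 0.27270986
u_B2 = 0.927 / sqrt(6) = 0.37844617
uc = sqrt(0.57409243^2 + 0.27270986^2 + 0.37844617^2) = 0.7397123
U = k * uc = 2 * 0.7397123
U = 1.4794

1.4794


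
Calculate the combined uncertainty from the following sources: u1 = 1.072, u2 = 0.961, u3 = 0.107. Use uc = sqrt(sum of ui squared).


uc = sqrt(1.072^2 + 0.961^2 + 0.107^2)
uc = sqrt(2.084154)
uc = 1.4437

1.4437


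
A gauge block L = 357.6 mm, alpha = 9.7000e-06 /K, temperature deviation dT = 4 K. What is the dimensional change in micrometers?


dL = L * alpha * dT
= 357.6 * 9.7000e-06 * 4
= 0.0138749 mm
dL_um = 0.0138749 * 1000 = 13.8749 um

13.8749


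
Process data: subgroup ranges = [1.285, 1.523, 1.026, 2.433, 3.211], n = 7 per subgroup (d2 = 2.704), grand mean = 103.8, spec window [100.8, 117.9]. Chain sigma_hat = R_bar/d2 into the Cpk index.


R_bar = (1.285 + 1.523 + 1.026 + 2.433 + 3.211) / 5 = 1.8956
sigma = R_bar / d2 = 1.8956 / 2.704 = 0.7010355
Cp = (USL - LSL)/(6*sigma) = (117.9 - 100.8)/(6*0.7010355) = 4.0654
Cpu = (117.9 - 103.8)/(3*0.7010355) = 6.7044
Cpl = (103.8 - 100.8)/(3*0.7010355) = 1.4265
Cpk = min(Cpu, Cpl) = 1.4265

1.4265


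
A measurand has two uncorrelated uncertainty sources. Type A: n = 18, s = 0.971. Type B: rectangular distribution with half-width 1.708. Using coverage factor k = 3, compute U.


u_A = s / sqrt(n) = 0.971 / sqrt(18) = 0.22886689
u_B = half_width / sqrt(3) = 1.708 / sqrt(3) = 0.98611426
uc = sqrt(u_A^2 + u_B^2) = sqrt(0.22886689^2 + 0.98611426^2) = 1.0123247
U = k * uc = 3 * 1.0123247
U = 3.0370

3.0370


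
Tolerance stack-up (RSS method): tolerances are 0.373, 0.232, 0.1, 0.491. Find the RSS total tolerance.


RSS = sqrt(0.373^2 + 0.232^2 + 0.1^2 + 0.491^2)
= sqrt(0.444034)
= 0.6664

0.6664


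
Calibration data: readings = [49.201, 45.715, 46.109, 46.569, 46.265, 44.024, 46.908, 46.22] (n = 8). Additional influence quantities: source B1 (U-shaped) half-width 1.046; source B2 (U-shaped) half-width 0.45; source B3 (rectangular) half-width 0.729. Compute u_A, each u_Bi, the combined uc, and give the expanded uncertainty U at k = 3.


mean = (49.201 + 45.715 + 46.109 + 46.569 + 46.265 + 44.024 + 46.908 + 46.22) / 8 = 46.376375
s = sqrt(sum((x - mean)^2)/(n-1)) = 1.4331617
u_A = s / sqrt(n) = 1.4331617 / sqrt(8) = 0.50669918
u_B1 = 1.046 / sqrt(2) = 0.73963369
u_B2 = 0.45 / sqrt(2) = 0.31819805
u_B3 = 0.729 / sqrt(3) = 0.42088835
uc = sqrt(0.50669918^2 + 0.73963369^2 + 0.31819805^2 + 0.42088835^2) = 1.040288
U = k * uc = 3 * 1.040288
U = 3.1209

3.1209


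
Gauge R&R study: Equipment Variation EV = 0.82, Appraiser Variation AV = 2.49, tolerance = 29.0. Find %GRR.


GRR = sqrt(EV^2 + AV^2) = sqrt(0.82^2 + 2.49^2) = 2.6215453
%GRR = GRR / tol * 100 = 2.6215453 / 29.0 * 100
%GRR = 9.0398

9.0398


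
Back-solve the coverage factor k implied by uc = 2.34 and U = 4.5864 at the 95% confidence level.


k = U / uc
k = 4.5864 / 2.34
k = 1.96

1.96


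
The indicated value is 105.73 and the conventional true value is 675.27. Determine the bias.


Systematic error = measured - true
= 105.73 - 675.27
= -569.5400

-569.5400


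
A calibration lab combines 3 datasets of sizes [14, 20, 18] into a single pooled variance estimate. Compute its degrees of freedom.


nu = sum_i (n_i - 1)
nu = ((14 - 1) + (20 - 1) + (18 - 1))
nu = 13 + 19 + 17
nu = 49

49


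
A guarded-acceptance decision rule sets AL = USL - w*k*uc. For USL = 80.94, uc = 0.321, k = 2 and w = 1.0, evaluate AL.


U = k * uc = 2 * 0.321 = 0.642
guard band g = w * U = 1.0 * 0.642 = 0.642
AL = USL - g = 80.94 - 0.642
AL = 80.2980

80.2980


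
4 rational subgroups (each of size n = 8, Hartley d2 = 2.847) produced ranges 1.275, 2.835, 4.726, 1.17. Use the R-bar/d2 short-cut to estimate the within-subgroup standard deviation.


R_bar = (1.275 + 2.835 + 4.726 + 1.17) / 4
R_bar = 10.006 / 4 = 2.5015
sigma_hat = R_bar / d2 = 2.5015 / 2.847 = 0.8786

0.8786


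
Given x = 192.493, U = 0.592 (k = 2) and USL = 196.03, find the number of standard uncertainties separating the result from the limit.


u = U / k = 0.592 / 2 = 0.296
margin = |USL - x| = |196.03 - 192.493| = 3.537
z = margin / u = 3.537 / 0.296
z = 11.9493

11.9493


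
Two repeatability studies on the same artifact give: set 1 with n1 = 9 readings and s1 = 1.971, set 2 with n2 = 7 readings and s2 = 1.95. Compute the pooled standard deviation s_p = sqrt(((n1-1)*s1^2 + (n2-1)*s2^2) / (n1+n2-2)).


s_p = sqrt(((n1-1)*s1^2 + (n2-1)*s2^2) / (n1+n2-2))
numerator = (9-1)*1.971^2 + (7-1)*1.95^2 = 31.078728 + 22.815 = 53.893728
denominator = 9 + 7 - 2 = 14
s_p^2 = 53.893728 / 14 = 3.849552
s_p = sqrt(3.849552) = 1.9620

1.9620


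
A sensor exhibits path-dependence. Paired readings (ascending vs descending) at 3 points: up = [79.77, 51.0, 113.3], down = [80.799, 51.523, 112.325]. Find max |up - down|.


|79.77 - 80.799| = 1.0290
|51.0 - 51.523| = 0.5230
|113.3 - 112.325| = 0.9750
hysteresis = max(diffs) = 1.0290

1.0290


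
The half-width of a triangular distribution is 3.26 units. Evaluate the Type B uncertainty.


u_B = half_width / sqrt(6)
u_B = 3.26 / 2.4494897
u_B = 1.3309

1.3309


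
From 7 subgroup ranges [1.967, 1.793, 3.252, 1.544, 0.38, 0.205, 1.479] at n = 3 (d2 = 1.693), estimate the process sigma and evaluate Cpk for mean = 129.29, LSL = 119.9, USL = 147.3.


R_bar = (1.967 + 1.793 + 3.252 + 1.544 + 0.38 + 0.205 + 1.479) / 7 = 1.5171429
sigma = R_bar / d2 = 1.5171429 / 1.693 = 0.89612693
Cp = (USL - LSL)/(6*sigma) = (147.3 - 119.9)/(6*0.89612693) = 5.0960
Cpu = (147.3 - 129.29)/(3*0.89612693) = 6.6992
Cpl = (129.29 - 119.9)/(3*0.89612693) = 3.4928
Cpk = min(Cpu, Cpl) = 3.4928

3.4928


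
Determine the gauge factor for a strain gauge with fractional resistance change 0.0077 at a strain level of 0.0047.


GF = (dR/R) / epsilon
= 0.0077 / 0.0047
= 1.6383

1.6383


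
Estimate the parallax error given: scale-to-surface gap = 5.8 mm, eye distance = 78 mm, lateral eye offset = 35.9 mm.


error = h * offset / d
= 5.8 * 35.9 / 78
= 2.6695

2.6695


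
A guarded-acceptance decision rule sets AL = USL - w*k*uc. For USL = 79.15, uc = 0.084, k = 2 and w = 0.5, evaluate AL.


U = k * uc = 2 * 0.084 = 0.168
guard band g = w * U = 0.5 * 0.168 = 0.084
AL = USL - g = 79.15 - 0.084
AL = 79.0660

79.0660


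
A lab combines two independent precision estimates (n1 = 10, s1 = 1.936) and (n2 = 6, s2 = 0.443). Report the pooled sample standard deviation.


s_p = sqrt(((n1-1)*s1^2 + (n2-1)*s2^2) / (n1+n2-2))
numerator = (10-1)*1.936^2 + (6-1)*0.443^2 = 33.732864 + 0.981245 = 34.714109
denominator = 10 + 6 - 2 = 14
s_p^2 = 34.714109 / 14 = 2.4795792
s_p = sqrt(2.4795792) = 1.5747

1.5747


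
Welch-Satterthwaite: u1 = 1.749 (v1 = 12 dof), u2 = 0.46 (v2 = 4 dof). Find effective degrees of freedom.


uc = sqrt(u1^2 + u2^2) = sqrt(1.749^2 + 0.46^2) = 1.8084803
v_eff = uc^4 / (u1^4/v1 + u2^4/v2)
= 1.8084803^4 / (1.749^4/12 + 0.46^4/4)
= 10.696831 / 0.79098423
v_eff = 13.5234

13.5234


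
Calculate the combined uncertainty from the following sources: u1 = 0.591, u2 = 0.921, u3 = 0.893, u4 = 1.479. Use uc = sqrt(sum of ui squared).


uc = sqrt(0.591^2 + 0.921^2 + 0.893^2 + 1.479^2)
uc = sqrt(4.182412)
uc = 2.0451

2.0451


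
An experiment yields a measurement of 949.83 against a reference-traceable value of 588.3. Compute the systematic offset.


Systematic error = measured - true
= 949.83 - 588.3
= 361.5300

361.5300


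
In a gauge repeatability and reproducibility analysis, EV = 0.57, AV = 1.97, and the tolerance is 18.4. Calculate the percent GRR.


GRR = sqrt(EV^2 + AV^2) = sqrt(0.57^2 + 1.97^2) = 2.0508047
%GRR = GRR / tol * 100 = 2.0508047 / 18.4 * 100
%GRR = 11.1457

11.1457


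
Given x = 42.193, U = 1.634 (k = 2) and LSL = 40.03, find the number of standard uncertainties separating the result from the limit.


u = U / k = 1.634 / 2 = 0.817
margin = |LSL - x| = |40.03 - 42.193| = 2.163
z = margin / u = 2.163 / 0.817
z = 2.6475

2.6475


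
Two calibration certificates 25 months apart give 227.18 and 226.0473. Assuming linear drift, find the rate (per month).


rate = (v2 - v1) / months
= (226.0473 - 227.18) / 25
= -1.1327 / 25
= -0.0453

-0.0453


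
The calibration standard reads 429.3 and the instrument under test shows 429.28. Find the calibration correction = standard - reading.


Correction = standard - reading
= 429.3 - 429.28
= 0.0200

0.0200


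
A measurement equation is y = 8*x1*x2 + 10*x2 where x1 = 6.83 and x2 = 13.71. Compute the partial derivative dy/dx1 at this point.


y = 8*x1*x2 + 10*x2
dy/dx1 = 8*x2
Evaluate at x2 = 13.71: c1 = 8 * 13.71
c1 = 109.6800

109.6800


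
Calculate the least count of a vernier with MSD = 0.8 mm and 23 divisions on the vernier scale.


LC = MSD / n_div
= 0.8 / 23
= 0.0348

0.0348


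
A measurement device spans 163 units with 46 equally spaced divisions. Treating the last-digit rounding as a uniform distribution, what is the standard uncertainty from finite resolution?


resolution = range / divisions
resolution = 163 / 46 = 3.5434783
u_res = resolution / (2*sqrt(3))
u_res = 3.5434783 / 3.4641016
u_res = 1.0229

1.0229


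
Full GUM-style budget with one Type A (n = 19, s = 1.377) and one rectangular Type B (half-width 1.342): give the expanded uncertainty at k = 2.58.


u_A = s / sqrt(n) = 1.377 / sqrt(19) = 0.31590547
u_B = half_width / sqrt(3) = 1.342 / sqrt(3) = 0.77480406
uc = sqrt(u_A^2 + u_B^2) = sqrt(0.31590547^2 + 0.77480406^2) = 0.8367303
U = k * uc = 2.58 * 0.8367303
U = 2.1588

2.1588


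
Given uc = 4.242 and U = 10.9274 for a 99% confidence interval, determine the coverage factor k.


k = U / uc
k = 10.9274 / 4.242
k = 2.576

2.576


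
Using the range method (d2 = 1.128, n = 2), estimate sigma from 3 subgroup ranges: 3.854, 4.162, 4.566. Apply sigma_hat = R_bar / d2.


R_bar = (3.854 + 4.162 + 4.566) / 3
R_bar = 12.582 / 3 = 4.194
sigma_hat = R_bar / d2 = 4.194 / 1.128 = 3.7181

3.7181


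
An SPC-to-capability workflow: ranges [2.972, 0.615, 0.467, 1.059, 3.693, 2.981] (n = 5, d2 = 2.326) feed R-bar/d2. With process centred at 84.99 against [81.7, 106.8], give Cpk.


R_bar = (2.972 + 0.615 + 0.467 + 1.059 + 3.693 + 2.981) / 6 = 1.9645
sigma = R_bar / d2 = 1.9645 / 2.326 = 0.84458298
Cp = (USL - LSL)/(6*sigma) = (106.8 - 81.7)/(6*0.84458298) = 4.9531
Cpu = (106.8 - 84.99)/(3*0.84458298) = 8.6078
Cpl = (84.99 - 81.7)/(3*0.84458298) = 1.2985
Cpk = min(Cpu, Cpl) = 1.2985

1.2985


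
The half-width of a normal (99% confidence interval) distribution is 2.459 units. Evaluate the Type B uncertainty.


u_B = half_width / 2.576
u_B = 2.459 / 2.576
u_B = 0.9546

0.9546


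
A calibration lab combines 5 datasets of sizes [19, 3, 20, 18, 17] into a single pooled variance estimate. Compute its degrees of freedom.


nu = sum_i (n_i - 1)
nu = ((19 - 1) + (3 - 1) + (20 - 1) + (18 - 1) + (17 - 1))
nu = 18 + 2 + 19 + 17 + 16
nu = 72

72
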